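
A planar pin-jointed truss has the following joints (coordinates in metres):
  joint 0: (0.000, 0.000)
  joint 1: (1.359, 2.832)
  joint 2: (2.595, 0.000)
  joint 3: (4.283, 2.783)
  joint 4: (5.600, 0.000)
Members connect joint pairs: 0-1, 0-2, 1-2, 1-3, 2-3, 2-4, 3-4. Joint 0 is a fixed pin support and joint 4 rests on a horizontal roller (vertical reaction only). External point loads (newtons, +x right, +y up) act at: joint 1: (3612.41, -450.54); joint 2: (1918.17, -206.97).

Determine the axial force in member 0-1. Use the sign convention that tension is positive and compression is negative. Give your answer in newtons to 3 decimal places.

1524.658

N=5 nodes, M=7 members, R=3 reactions → 2N=10, M+R=10
member 0 (0-1): L=3.1412, (cx,cy)=(0.4326,0.9016)
member 1 (0-2): L=2.5950, (cx,cy)=(1.0000,0.0000)
member 2 (1-2): L=3.0900, (cx,cy)=(0.4000,-0.9165)
member 3 (1-3): L=2.9244, (cx,cy)=(0.9999,-0.0168)
member 4 (2-3): L=3.2549, (cx,cy)=(0.5186,0.8550)
member 5 (2-4): L=3.0050, (cx,cy)=(1.0000,0.0000)
member 6 (3-4): L=3.0789, (cx,cy)=(0.4278,-0.9039)
solve A·x = −loads:
  F[0-1] = +1524.6576 N (tension)
  F[0-2] = +4870.9553 N (tension)
  F[1-2] = -1951.6594 N (compression)
  F[1-3] = -2172.4192 N (compression)
  F[2-3] = +2334.0986 N (tension)
  F[2-4] = +961.6476 N (tension)
  F[3-4] = -2248.1470 N (compression)
  Rx@0 = -5530.5800 N
  Ry@0 = -1374.5822 N
  Ry@4 = +2032.0922 N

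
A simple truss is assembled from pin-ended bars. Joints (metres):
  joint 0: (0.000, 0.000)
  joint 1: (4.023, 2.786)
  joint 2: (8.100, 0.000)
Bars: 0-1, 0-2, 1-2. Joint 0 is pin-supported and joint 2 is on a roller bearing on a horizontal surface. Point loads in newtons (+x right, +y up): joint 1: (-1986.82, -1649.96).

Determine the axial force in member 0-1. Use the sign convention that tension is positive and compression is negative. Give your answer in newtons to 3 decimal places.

N=3 nodes, M=3 members, R=3 reactions → 2N=6, M+R=6
member 0 (0-1): L=4.8935, (cx,cy)=(0.8221,0.5693)
member 1 (0-2): L=8.1000, (cx,cy)=(1.0000,0.0000)
member 2 (1-2): L=4.9380, (cx,cy)=(0.8256,-0.5642)
solve A·x = −loads:
  F[0-1] = -2659.0135 N (compression)
  F[0-2] = +199.1850 N (tension)
  F[1-2] = -241.2492 N (compression)
  Rx@0 = +1986.8200 N
  Ry@0 = +1513.8478 N
  Ry@2 = +136.1122 N

-2659.014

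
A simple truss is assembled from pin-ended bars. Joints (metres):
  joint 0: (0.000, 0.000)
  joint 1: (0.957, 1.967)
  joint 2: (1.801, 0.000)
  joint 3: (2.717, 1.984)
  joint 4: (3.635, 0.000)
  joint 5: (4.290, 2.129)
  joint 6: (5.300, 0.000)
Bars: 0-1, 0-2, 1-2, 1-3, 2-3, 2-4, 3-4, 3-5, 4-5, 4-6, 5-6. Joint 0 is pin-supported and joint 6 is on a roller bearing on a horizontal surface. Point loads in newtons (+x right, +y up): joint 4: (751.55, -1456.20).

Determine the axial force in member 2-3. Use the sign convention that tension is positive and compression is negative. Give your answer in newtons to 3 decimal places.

-499.432

N=7 nodes, M=11 members, R=3 reactions → 2N=14, M+R=14
member 0 (0-1): L=2.1875, (cx,cy)=(0.4375,0.8992)
member 1 (0-2): L=1.8010, (cx,cy)=(1.0000,0.0000)
member 2 (1-2): L=2.1404, (cx,cy)=(0.3943,-0.9190)
member 3 (1-3): L=1.7601, (cx,cy)=(1.0000,0.0097)
member 4 (2-3): L=2.1852, (cx,cy)=(0.4192,0.9079)
member 5 (2-4): L=1.8340, (cx,cy)=(1.0000,0.0000)
member 6 (3-4): L=2.1861, (cx,cy)=(0.4199,-0.9076)
member 7 (3-5): L=1.5797, (cx,cy)=(0.9958,0.0918)
member 8 (4-5): L=2.2275, (cx,cy)=(0.2941,0.9558)
member 9 (4-6): L=1.6650, (cx,cy)=(1.0000,0.0000)
member 10 (5-6): L=2.3564, (cx,cy)=(0.4286,-0.9035)
solve A·x = −loads:
  F[0-1] = -508.7368 N (compression)
  F[0-2] = +974.1202 N (tension)
  F[1-2] = +493.4162 N (tension)
  F[1-3] = -417.1505 N (compression)
  F[2-3] = -499.4323 N (compression)
  F[2-4] = +1378.0302 N (tension)
  F[3-4] = +422.4151 N (tension)
  F[3-5] = -807.2724 N (compression)
  F[4-5] = +1122.4594 N (tension)
  F[4-6] = +473.8002 N (tension)
  F[5-6] = -1105.4208 N (compression)
  Rx@0 = -751.5500 N
  Ry@0 = +457.4666 N
  Ry@6 = +998.7334 N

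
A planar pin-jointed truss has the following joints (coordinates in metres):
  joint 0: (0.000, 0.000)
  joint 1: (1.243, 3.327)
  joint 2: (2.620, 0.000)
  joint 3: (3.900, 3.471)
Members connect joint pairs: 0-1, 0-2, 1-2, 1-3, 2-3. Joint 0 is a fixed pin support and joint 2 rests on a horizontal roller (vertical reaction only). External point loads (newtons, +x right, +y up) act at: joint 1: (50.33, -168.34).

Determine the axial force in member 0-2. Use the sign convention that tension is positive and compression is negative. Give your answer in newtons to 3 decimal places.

59.507

N=4 nodes, M=5 members, R=3 reactions → 2N=8, M+R=8
member 0 (0-1): L=3.5516, (cx,cy)=(0.3500,0.9368)
member 1 (0-2): L=2.6200, (cx,cy)=(1.0000,0.0000)
member 2 (1-2): L=3.6007, (cx,cy)=(0.3824,-0.9240)
member 3 (1-3): L=2.6609, (cx,cy)=(0.9985,0.0541)
member 4 (2-3): L=3.6995, (cx,cy)=(0.3460,0.9382)
solve A·x = −loads:
  F[0-1] = -26.2218 N (compression)
  F[0-2] = +59.5072 N (tension)
  F[1-2] = -155.6046 N (compression)
  F[1-3] = -0.0000 N (compression)
  F[2-3] = +0.0000 N (tension)
  Rx@0 = -50.3300 N
  Ry@0 = +24.5635 N
  Ry@2 = +143.7765 N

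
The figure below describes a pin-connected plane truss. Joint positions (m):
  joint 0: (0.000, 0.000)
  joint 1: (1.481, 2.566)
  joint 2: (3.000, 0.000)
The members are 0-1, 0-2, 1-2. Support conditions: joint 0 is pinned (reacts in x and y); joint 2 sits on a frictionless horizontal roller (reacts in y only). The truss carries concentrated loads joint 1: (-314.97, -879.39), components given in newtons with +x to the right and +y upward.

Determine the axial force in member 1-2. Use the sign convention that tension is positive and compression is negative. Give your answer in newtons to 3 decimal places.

-191.419

N=3 nodes, M=3 members, R=3 reactions → 2N=6, M+R=6
member 0 (0-1): L=2.9627, (cx,cy)=(0.4999,0.8661)
member 1 (0-2): L=3.0000, (cx,cy)=(1.0000,0.0000)
member 2 (1-2): L=2.9819, (cx,cy)=(0.5094,-0.8605)
solve A·x = −loads:
  F[0-1] = -825.1615 N (compression)
  F[0-2] = +97.5103 N (tension)
  F[1-2] = -191.4193 N (compression)
  Rx@0 = +314.9700 N
  Ry@0 = +714.6688 N
  Ry@2 = +164.7212 N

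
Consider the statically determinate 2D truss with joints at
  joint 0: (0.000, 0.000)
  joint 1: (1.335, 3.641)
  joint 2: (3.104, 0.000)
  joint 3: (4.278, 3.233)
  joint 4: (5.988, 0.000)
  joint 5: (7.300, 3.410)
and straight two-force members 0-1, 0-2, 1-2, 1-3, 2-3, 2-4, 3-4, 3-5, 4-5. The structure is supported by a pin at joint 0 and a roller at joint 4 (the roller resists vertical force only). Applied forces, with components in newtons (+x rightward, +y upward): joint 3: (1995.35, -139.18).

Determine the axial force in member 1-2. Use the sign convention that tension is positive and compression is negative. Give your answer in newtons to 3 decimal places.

-1299.731

N=6 nodes, M=9 members, R=3 reactions → 2N=12, M+R=12
member 0 (0-1): L=3.8780, (cx,cy)=(0.3442,0.9389)
member 1 (0-2): L=3.1040, (cx,cy)=(1.0000,0.0000)
member 2 (1-2): L=4.0480, (cx,cy)=(0.4370,-0.8995)
member 3 (1-3): L=2.9711, (cx,cy)=(0.9905,-0.1373)
member 4 (2-3): L=3.4396, (cx,cy)=(0.3413,0.9399)
member 5 (2-4): L=2.8840, (cx,cy)=(1.0000,0.0000)
member 6 (3-4): L=3.6574, (cx,cy)=(0.4675,-0.8840)
member 7 (3-5): L=3.0272, (cx,cy)=(0.9983,0.0585)
member 8 (4-5): L=3.6537, (cx,cy)=(0.3591,0.9333)
solve A·x = −loads:
  F[0-1] = +1105.1156 N (tension)
  F[0-2] = +1614.9172 N (tension)
  F[1-2] = -1299.7311 N (compression)
  F[1-3] = +957.4948 N (tension)
  F[2-3] = +1243.7455 N (tension)
  F[2-4] = +622.4072 N (tension)
  F[3-4] = -1331.2141 N (compression)
  F[3-5] = +0.0000 N (tension)
  F[4-5] = -0.0000 N (compression)
  Rx@0 = -1995.3500 N
  Ry@0 = -1037.5699 N
  Ry@4 = +1176.7499 N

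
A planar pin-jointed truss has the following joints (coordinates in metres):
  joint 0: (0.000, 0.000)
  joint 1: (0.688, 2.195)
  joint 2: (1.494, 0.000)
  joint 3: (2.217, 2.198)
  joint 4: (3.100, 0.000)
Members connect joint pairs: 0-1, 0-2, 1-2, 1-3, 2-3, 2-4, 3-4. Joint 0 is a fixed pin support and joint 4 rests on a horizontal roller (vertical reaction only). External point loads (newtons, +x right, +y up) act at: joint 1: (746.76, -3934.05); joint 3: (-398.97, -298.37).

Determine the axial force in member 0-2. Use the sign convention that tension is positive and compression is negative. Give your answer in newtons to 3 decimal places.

N=5 nodes, M=7 members, R=3 reactions → 2N=10, M+R=10
member 0 (0-1): L=2.3003, (cx,cy)=(0.2991,0.9542)
member 1 (0-2): L=1.4940, (cx,cy)=(1.0000,0.0000)
member 2 (1-2): L=2.3383, (cx,cy)=(0.3447,-0.9387)
member 3 (1-3): L=1.5290, (cx,cy)=(1.0000,0.0020)
member 4 (2-3): L=2.3139, (cx,cy)=(0.3125,0.9499)
member 5 (2-4): L=1.6060, (cx,cy)=(1.0000,0.0000)
member 6 (3-4): L=2.3687, (cx,cy)=(0.3728,-0.9279)
solve A·x = −loads:
  F[0-1] = -3039.1808 N (compression)
  F[0-2] = +1256.7839 N (tension)
  F[1-2] = -1104.1601 N (compression)
  F[1-3] = -1275.1585 N (compression)
  F[2-3] = +1091.1251 N (tension)
  F[2-4] = +535.2473 N (tension)
  F[3-4] = -1435.8523 N (compression)
  Rx@0 = -347.7900 N
  Ry@0 = +2900.0604 N
  Ry@4 = +1332.3596 N

1256.784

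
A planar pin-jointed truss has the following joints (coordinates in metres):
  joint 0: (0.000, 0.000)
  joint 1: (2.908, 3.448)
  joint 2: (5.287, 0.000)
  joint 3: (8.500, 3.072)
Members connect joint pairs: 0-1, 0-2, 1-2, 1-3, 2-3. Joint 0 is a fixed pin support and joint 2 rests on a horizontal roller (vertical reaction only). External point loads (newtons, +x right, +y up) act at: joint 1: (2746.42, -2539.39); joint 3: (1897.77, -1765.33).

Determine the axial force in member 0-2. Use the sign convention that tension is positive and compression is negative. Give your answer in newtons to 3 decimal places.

N=4 nodes, M=5 members, R=3 reactions → 2N=8, M+R=8
member 0 (0-1): L=4.5106, (cx,cy)=(0.6447,0.7644)
member 1 (0-2): L=5.2870, (cx,cy)=(1.0000,0.0000)
member 2 (1-2): L=4.1891, (cx,cy)=(0.5679,-0.8231)
member 3 (1-3): L=5.6046, (cx,cy)=(0.9977,-0.0671)
member 4 (2-3): L=4.4453, (cx,cy)=(0.7228,0.6911)
solve A·x = −loads:
  F[0-1] = +3694.2440 N (tension)
  F[0-2] = +2262.4775 N (tension)
  F[1-2] = -6801.8804 N (compression)
  F[1-3] = +3506.0190 N (tension)
  F[2-3] = -2214.1339 N (compression)
  Rx@0 = -4644.1900 N
  Ry@0 = -2823.9837 N
  Ry@2 = +7128.7037 N

2262.477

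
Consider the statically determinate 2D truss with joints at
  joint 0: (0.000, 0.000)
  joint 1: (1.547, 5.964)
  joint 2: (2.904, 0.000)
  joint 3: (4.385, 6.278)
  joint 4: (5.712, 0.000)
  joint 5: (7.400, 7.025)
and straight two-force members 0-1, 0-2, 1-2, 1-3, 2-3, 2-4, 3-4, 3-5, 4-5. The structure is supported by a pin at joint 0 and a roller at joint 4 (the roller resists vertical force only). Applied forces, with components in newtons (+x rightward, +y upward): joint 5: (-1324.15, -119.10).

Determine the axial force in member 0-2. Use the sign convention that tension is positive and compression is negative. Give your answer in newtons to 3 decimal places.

-910.856

N=6 nodes, M=9 members, R=3 reactions → 2N=12, M+R=12
member 0 (0-1): L=6.1614, (cx,cy)=(0.2511,0.9680)
member 1 (0-2): L=2.9040, (cx,cy)=(1.0000,0.0000)
member 2 (1-2): L=6.1164, (cx,cy)=(0.2219,-0.9751)
member 3 (1-3): L=2.8553, (cx,cy)=(0.9939,0.1100)
member 4 (2-3): L=6.4503, (cx,cy)=(0.2296,0.9733)
member 5 (2-4): L=2.8080, (cx,cy)=(1.0000,0.0000)
member 6 (3-4): L=6.4167, (cx,cy)=(0.2068,-0.9784)
member 7 (3-5): L=3.1062, (cx,cy)=(0.9707,0.2405)
member 8 (4-5): L=7.2250, (cx,cy)=(0.2336,0.9723)
solve A·x = −loads:
  F[0-1] = -1646.0617 N (compression)
  F[0-2] = -910.8561 N (compression)
  F[1-2] = +1548.1849 N (tension)
  F[1-3] = -761.3942 N (compression)
  F[2-3] = -1551.0376 N (compression)
  F[2-4] = -211.2540 N (compression)
  F[3-4] = +1279.6946 N (tension)
  F[3-5] = -1419.1925 N (compression)
  F[4-5] = +228.5259 N (tension)
  Rx@0 = +1324.1500 N
  Ry@0 = +1593.3321 N
  Ry@4 = -1474.2321 N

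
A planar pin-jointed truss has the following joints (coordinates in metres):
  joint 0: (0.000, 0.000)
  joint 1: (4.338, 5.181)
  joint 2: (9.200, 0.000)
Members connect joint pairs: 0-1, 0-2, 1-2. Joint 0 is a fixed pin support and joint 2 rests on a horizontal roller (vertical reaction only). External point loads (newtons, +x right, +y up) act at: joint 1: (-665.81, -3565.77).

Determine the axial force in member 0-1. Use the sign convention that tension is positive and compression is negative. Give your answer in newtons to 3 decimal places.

N=3 nodes, M=3 members, R=3 reactions → 2N=6, M+R=6
member 0 (0-1): L=6.7573, (cx,cy)=(0.6420,0.7667)
member 1 (0-2): L=9.2000, (cx,cy)=(1.0000,0.0000)
member 2 (1-2): L=7.1051, (cx,cy)=(0.6843,-0.7292)
solve A·x = −loads:
  F[0-1] = -2946.7904 N (compression)
  F[0-2] = +1225.9501 N (tension)
  F[1-2] = -1791.5349 N (compression)
  Rx@0 = +665.8100 N
  Ry@0 = +2259.3843 N
  Ry@2 = +1306.3857 N

-2946.790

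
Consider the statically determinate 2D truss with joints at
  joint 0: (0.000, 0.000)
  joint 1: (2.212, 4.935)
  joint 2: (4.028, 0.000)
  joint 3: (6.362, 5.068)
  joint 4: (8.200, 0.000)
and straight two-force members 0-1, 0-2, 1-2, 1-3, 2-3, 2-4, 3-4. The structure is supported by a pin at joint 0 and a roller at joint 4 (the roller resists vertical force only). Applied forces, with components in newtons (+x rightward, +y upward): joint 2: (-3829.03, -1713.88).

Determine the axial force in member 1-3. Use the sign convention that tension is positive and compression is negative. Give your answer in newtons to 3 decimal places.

-703.792

N=5 nodes, M=7 members, R=3 reactions → 2N=10, M+R=10
member 0 (0-1): L=5.4081, (cx,cy)=(0.4090,0.9125)
member 1 (0-2): L=4.0280, (cx,cy)=(1.0000,0.0000)
member 2 (1-2): L=5.2585, (cx,cy)=(0.3453,-0.9385)
member 3 (1-3): L=4.1521, (cx,cy)=(0.9995,0.0320)
member 4 (2-3): L=5.5796, (cx,cy)=(0.4183,0.9083)
member 5 (2-4): L=4.1720, (cx,cy)=(1.0000,0.0000)
member 6 (3-4): L=5.3910, (cx,cy)=(0.3409,-0.9401)
solve A·x = −loads:
  F[0-1] = -955.5768 N (compression)
  F[0-2] = -3438.1812 N (compression)
  F[1-2] = +905.1322 N (tension)
  F[1-3] = -703.7920 N (compression)
  F[2-3] = +951.7009 N (tension)
  F[2-4] = +305.3268 N (tension)
  F[3-4] = -895.5475 N (compression)
  Rx@0 = +3829.0300 N
  Ry@0 = +871.9887 N
  Ry@4 = +841.8913 N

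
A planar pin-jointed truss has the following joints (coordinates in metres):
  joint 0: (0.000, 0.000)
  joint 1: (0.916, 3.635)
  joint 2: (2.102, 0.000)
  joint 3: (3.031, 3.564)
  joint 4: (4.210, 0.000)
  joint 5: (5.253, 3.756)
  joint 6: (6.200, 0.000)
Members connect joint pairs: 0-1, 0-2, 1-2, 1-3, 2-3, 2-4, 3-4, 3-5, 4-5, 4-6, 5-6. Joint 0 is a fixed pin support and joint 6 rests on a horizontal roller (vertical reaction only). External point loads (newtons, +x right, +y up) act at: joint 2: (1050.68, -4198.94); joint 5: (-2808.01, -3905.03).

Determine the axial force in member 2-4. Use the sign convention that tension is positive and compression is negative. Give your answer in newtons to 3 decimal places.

N=7 nodes, M=11 members, R=3 reactions → 2N=14, M+R=14
member 0 (0-1): L=3.7486, (cx,cy)=(0.2444,0.9697)
member 1 (0-2): L=2.1020, (cx,cy)=(1.0000,0.0000)
member 2 (1-2): L=3.8236, (cx,cy)=(0.3102,-0.9507)
member 3 (1-3): L=2.1162, (cx,cy)=(0.9994,-0.0336)
member 4 (2-3): L=3.6831, (cx,cy)=(0.2522,0.9677)
member 5 (2-4): L=2.1080, (cx,cy)=(1.0000,0.0000)
member 6 (3-4): L=3.7539, (cx,cy)=(0.3141,-0.9494)
member 7 (3-5): L=2.2303, (cx,cy)=(0.9963,0.0861)
member 8 (4-5): L=3.8981, (cx,cy)=(0.2676,0.9635)
member 9 (4-6): L=1.9900, (cx,cy)=(1.0000,0.0000)
member 10 (5-6): L=3.8735, (cx,cy)=(0.2445,-0.9697)
solve A·x = −loads:
  F[0-1] = -5231.5262 N (compression)
  F[0-2] = -478.9780 N (compression)
  F[1-2] = +5440.8588 N (tension)
  F[1-3] = -2967.6679 N (compression)
  F[2-3] = -1006.0949 N (compression)
  F[2-4] = +411.7584 N (tension)
  F[3-4] = +610.0943 N (tension)
  F[3-5] = -3424.0920 N (compression)
  F[4-5] = -601.1412 N (compression)
  F[4-6] = +764.2143 N (tension)
  F[5-6] = -3125.8901 N (compression)
  Rx@0 = +1757.3300 N
  Ry@0 = +5072.9363 N
  Ry@6 = +3031.0337 N

411.758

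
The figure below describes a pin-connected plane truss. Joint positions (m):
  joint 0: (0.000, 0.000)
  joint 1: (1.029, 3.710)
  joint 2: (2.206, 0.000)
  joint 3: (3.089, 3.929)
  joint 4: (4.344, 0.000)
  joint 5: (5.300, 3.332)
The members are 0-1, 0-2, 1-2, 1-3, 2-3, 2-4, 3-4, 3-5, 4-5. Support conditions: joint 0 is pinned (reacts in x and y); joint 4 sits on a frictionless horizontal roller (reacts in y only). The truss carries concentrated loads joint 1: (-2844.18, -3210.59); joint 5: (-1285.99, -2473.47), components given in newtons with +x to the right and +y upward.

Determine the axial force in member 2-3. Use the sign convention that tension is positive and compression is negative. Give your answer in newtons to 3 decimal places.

-2236.904

N=6 nodes, M=9 members, R=3 reactions → 2N=12, M+R=12
member 0 (0-1): L=3.8501, (cx,cy)=(0.2673,0.9636)
member 1 (0-2): L=2.2060, (cx,cy)=(1.0000,0.0000)
member 2 (1-2): L=3.8922, (cx,cy)=(0.3024,-0.9532)
member 3 (1-3): L=2.0716, (cx,cy)=(0.9944,0.1057)
member 4 (2-3): L=4.0270, (cx,cy)=(0.2193,0.9757)
member 5 (2-4): L=2.1380, (cx,cy)=(1.0000,0.0000)
member 6 (3-4): L=4.1246, (cx,cy)=(0.3043,-0.9526)
member 7 (3-5): L=2.2902, (cx,cy)=(0.9654,-0.2607)
member 8 (4-5): L=3.4664, (cx,cy)=(0.2758,0.9612)
solve A·x = −loads:
  F[0-1] = -5522.0827 N (compression)
  F[0-2] = -2654.2899 N (compression)
  F[1-2] = +2289.6648 N (tension)
  F[1-3] = +679.7195 N (tension)
  F[2-3] = -2236.9038 N (compression)
  F[2-4] = -1471.4150 N (compression)
  F[3-4] = +2367.2805 N (tension)
  F[3-5] = -554.0328 N (compression)
  F[4-5] = -2723.5161 N (compression)
  Rx@0 = +4130.1700 N
  Ry@0 = +5321.2005 N
  Ry@4 = +362.8595 N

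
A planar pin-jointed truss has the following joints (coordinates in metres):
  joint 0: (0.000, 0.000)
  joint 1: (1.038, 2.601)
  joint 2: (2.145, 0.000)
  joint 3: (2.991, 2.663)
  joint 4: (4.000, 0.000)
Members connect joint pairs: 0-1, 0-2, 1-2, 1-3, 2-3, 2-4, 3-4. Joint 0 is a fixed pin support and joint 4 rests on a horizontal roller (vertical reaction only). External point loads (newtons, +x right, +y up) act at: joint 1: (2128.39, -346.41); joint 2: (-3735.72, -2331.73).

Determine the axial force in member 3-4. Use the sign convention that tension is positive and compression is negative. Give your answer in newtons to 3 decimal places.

-2913.264

N=5 nodes, M=7 members, R=3 reactions → 2N=10, M+R=10
member 0 (0-1): L=2.8005, (cx,cy)=(0.3707,0.9288)
member 1 (0-2): L=2.1450, (cx,cy)=(1.0000,0.0000)
member 2 (1-2): L=2.8268, (cx,cy)=(0.3916,-0.9201)
member 3 (1-3): L=1.9540, (cx,cy)=(0.9995,0.0317)
member 4 (2-3): L=2.7942, (cx,cy)=(0.3028,0.9531)
member 5 (2-4): L=1.8550, (cx,cy)=(1.0000,0.0000)
member 6 (3-4): L=2.8477, (cx,cy)=(0.3543,-0.9351)
solve A·x = −loads:
  F[0-1] = +49.6669 N (tension)
  F[0-2] = -1625.7391 N (compression)
  F[1-2] = -492.7528 N (compression)
  F[1-3] = -1917.9785 N (compression)
  F[2-3] = +2922.2934 N (tension)
  F[2-4] = +1032.2147 N (tension)
  F[3-4] = -2913.2645 N (compression)
  Rx@0 = +1607.3300 N
  Ry@0 = -46.1292 N
  Ry@4 = +2724.2692 N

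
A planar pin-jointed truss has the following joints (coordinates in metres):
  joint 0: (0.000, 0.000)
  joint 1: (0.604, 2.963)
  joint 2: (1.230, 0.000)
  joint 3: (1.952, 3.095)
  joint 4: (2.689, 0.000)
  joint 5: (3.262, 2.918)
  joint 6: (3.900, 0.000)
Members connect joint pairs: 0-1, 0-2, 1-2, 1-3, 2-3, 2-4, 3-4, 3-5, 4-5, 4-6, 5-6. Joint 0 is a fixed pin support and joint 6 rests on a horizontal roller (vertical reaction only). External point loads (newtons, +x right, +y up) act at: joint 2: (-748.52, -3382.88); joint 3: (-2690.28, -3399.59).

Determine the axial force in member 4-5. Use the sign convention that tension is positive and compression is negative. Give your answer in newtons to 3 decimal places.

N=7 nodes, M=11 members, R=3 reactions → 2N=14, M+R=14
member 0 (0-1): L=3.0239, (cx,cy)=(0.1997,0.9798)
member 1 (0-2): L=1.2300, (cx,cy)=(1.0000,0.0000)
member 2 (1-2): L=3.0284, (cx,cy)=(0.2067,-0.9784)
member 3 (1-3): L=1.3544, (cx,cy)=(0.9952,0.0975)
member 4 (2-3): L=3.1781, (cx,cy)=(0.2272,0.9739)
member 5 (2-4): L=1.4590, (cx,cy)=(1.0000,0.0000)
member 6 (3-4): L=3.1815, (cx,cy)=(0.2316,-0.9728)
member 7 (3-5): L=1.3219, (cx,cy)=(0.9910,-0.1339)
member 8 (4-5): L=2.9737, (cx,cy)=(0.1927,0.9813)
member 9 (4-6): L=1.2110, (cx,cy)=(1.0000,0.0000)
member 10 (5-6): L=2.9869, (cx,cy)=(0.2136,-0.9769)
solve A·x = −loads:
  F[0-1] = -6275.4588 N (compression)
  F[0-2] = -2185.3416 N (compression)
  F[1-2] = +6034.4427 N (tension)
  F[1-3] = -2512.7958 N (compression)
  F[2-3] = -2588.9262 N (compression)
  F[2-4] = +398.7062 N (tension)
  F[3-4] = -615.6100 N (compression)
  F[3-5] = -258.4280 N (compression)
  F[4-5] = +610.3021 N (tension)
  F[4-6] = +138.5033 N (tension)
  F[5-6] = -648.4327 N (compression)
  Rx@0 = +3438.8000 N
  Ry@0 = +6149.0019 N
  Ry@6 = +633.4681 N

610.302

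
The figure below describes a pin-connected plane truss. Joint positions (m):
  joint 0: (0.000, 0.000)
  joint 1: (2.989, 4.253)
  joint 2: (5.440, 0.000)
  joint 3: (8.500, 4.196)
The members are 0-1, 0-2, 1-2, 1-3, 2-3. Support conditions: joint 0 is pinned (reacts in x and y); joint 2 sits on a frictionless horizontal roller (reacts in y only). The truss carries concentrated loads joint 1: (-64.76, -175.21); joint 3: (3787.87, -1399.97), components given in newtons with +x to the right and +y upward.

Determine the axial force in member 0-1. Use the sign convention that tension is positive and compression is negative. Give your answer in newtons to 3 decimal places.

4375.193

N=4 nodes, M=5 members, R=3 reactions → 2N=8, M+R=8
member 0 (0-1): L=5.1983, (cx,cy)=(0.5750,0.8182)
member 1 (0-2): L=5.4400, (cx,cy)=(1.0000,0.0000)
member 2 (1-2): L=4.9087, (cx,cy)=(0.4993,-0.8664)
member 3 (1-3): L=5.5113, (cx,cy)=(0.9999,-0.0103)
member 4 (2-3): L=5.1933, (cx,cy)=(0.5892,0.8080)
solve A·x = −loads:
  F[0-1] = +4375.1927 N (tension)
  F[0-2] = +1207.3842 N (tension)
  F[1-2] = -4390.6685 N (compression)
  F[1-3] = +4773.0755 N (tension)
  F[2-3] = -1671.6042 N (compression)
  Rx@0 = -3723.1100 N
  Ry@0 = -3579.5858 N
  Ry@2 = +5154.7658 N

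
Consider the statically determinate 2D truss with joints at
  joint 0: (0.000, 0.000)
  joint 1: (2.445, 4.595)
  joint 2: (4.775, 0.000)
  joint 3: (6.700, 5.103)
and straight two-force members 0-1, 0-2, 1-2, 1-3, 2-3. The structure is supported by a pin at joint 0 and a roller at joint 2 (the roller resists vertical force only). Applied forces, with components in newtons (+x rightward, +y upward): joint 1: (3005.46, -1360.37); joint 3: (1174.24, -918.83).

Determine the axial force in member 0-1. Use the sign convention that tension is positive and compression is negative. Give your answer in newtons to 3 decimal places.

4365.269

N=4 nodes, M=5 members, R=3 reactions → 2N=8, M+R=8
member 0 (0-1): L=5.2050, (cx,cy)=(0.4697,0.8828)
member 1 (0-2): L=4.7750, (cx,cy)=(1.0000,0.0000)
member 2 (1-2): L=5.1520, (cx,cy)=(0.4523,-0.8919)
member 3 (1-3): L=4.2852, (cx,cy)=(0.9929,0.1185)
member 4 (2-3): L=5.4540, (cx,cy)=(0.3530,0.9356)
solve A·x = −loads:
  F[0-1] = +4365.2693 N (tension)
  F[0-2] = +2129.1566 N (tension)
  F[1-2] = -5632.8875 N (compression)
  F[1-3] = +1603.8840 N (tension)
  F[2-3] = -1185.2462 N (compression)
  Rx@0 = -4179.7000 N
  Ry@0 = -3853.6798 N
  Ry@2 = +6132.8798 N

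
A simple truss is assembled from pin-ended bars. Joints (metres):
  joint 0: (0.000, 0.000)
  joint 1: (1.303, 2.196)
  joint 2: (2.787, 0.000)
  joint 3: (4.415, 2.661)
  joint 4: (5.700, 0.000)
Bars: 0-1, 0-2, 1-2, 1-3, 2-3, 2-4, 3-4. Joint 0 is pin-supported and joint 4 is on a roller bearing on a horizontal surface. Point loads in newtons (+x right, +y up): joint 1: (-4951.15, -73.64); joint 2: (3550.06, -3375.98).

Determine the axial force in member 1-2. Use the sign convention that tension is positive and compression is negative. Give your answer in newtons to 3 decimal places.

4416.348

N=5 nodes, M=7 members, R=3 reactions → 2N=10, M+R=10
member 0 (0-1): L=2.5535, (cx,cy)=(0.5103,0.8600)
member 1 (0-2): L=2.7870, (cx,cy)=(1.0000,0.0000)
member 2 (1-2): L=2.6504, (cx,cy)=(0.5599,-0.8286)
member 3 (1-3): L=3.1465, (cx,cy)=(0.9890,0.1478)
member 4 (2-3): L=3.1195, (cx,cy)=(0.5219,0.8530)
member 5 (2-4): L=2.9130, (cx,cy)=(1.0000,0.0000)
member 6 (3-4): L=2.9550, (cx,cy)=(0.4349,-0.9005)
solve A·x = −loads:
  F[0-1] = -4290.2131 N (compression)
  F[0-2] = +788.1430 N (tension)
  F[1-2] = +4416.3476 N (tension)
  F[1-3] = +292.3547 N (tension)
  F[2-3] = -331.9848 N (compression)
  F[2-4] = -115.8892 N (compression)
  F[3-4] = +266.5019 N (tension)
  Rx@0 = +1401.0900 N
  Ry@0 = +3689.6053 N
  Ry@4 = -239.9853 N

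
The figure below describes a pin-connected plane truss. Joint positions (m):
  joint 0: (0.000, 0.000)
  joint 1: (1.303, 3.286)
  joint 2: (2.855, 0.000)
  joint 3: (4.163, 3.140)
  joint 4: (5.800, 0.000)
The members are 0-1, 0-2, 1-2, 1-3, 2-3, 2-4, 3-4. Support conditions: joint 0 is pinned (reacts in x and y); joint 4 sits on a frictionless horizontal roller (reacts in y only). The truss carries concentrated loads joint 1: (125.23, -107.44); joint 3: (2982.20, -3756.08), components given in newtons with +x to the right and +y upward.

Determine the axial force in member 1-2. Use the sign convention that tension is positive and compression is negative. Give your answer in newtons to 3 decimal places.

-741.197

N=5 nodes, M=7 members, R=3 reactions → 2N=10, M+R=10
member 0 (0-1): L=3.5349, (cx,cy)=(0.3686,0.9296)
member 1 (0-2): L=2.8550, (cx,cy)=(1.0000,0.0000)
member 2 (1-2): L=3.6341, (cx,cy)=(0.4271,-0.9042)
member 3 (1-3): L=2.8637, (cx,cy)=(0.9987,-0.0510)
member 4 (2-3): L=3.4015, (cx,cy)=(0.3845,0.9231)
member 5 (2-4): L=2.9450, (cx,cy)=(1.0000,0.0000)
member 6 (3-4): L=3.5411, (cx,cy)=(0.4623,-0.8867)
solve A·x = −loads:
  F[0-1] = +583.0845 N (tension)
  F[0-2] = +2892.4999 N (tension)
  F[1-2] = -741.1972 N (compression)
  F[1-3] = +406.7713 N (tension)
  F[2-3] = +726.0277 N (tension)
  F[2-4] = +2296.7769 N (tension)
  F[3-4] = -4968.3018 N (compression)
  Rx@0 = -3107.4300 N
  Ry@0 = -542.0264 N
  Ry@4 = +4405.5464 N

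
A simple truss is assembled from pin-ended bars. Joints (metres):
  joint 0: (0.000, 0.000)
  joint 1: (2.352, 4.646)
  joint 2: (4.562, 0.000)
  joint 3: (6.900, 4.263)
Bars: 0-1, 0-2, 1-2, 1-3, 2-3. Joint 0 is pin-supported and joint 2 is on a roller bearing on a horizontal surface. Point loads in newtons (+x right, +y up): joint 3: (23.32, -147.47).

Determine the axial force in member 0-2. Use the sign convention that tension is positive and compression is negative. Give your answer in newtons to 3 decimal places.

-25.972

N=4 nodes, M=5 members, R=3 reactions → 2N=8, M+R=8
member 0 (0-1): L=5.2074, (cx,cy)=(0.4517,0.8922)
member 1 (0-2): L=4.5620, (cx,cy)=(1.0000,0.0000)
member 2 (1-2): L=5.1448, (cx,cy)=(0.4296,-0.9030)
member 3 (1-3): L=4.5641, (cx,cy)=(0.9965,-0.0839)
member 4 (2-3): L=4.8620, (cx,cy)=(0.4809,0.8768)
solve A·x = −loads:
  F[0-1] = +109.1352 N (tension)
  F[0-2] = -25.9723 N (compression)
  F[1-2] = -117.1118 N (compression)
  F[1-3] = +99.9510 N (tension)
  F[2-3] = -158.6264 N (compression)
  Rx@0 = -23.3200 N
  Ry@0 = -97.3691 N
  Ry@2 = +244.8391 N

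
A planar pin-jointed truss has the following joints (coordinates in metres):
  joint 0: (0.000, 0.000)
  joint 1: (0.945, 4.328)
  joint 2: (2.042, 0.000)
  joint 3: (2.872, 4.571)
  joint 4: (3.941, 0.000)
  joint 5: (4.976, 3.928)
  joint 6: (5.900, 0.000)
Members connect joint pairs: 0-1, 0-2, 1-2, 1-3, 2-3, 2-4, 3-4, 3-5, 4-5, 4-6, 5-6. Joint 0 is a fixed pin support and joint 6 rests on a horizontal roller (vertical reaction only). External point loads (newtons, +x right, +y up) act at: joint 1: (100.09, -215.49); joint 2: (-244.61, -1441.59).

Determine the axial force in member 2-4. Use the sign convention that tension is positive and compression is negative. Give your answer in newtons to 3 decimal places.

N=7 nodes, M=11 members, R=3 reactions → 2N=14, M+R=14
member 0 (0-1): L=4.4300, (cx,cy)=(0.2133,0.9770)
member 1 (0-2): L=2.0420, (cx,cy)=(1.0000,0.0000)
member 2 (1-2): L=4.4649, (cx,cy)=(0.2457,-0.9693)
member 3 (1-3): L=1.9423, (cx,cy)=(0.9921,0.1251)
member 4 (2-3): L=4.6457, (cx,cy)=(0.1787,0.9839)
member 5 (2-4): L=1.8990, (cx,cy)=(1.0000,0.0000)
member 6 (3-4): L=4.6943, (cx,cy)=(0.2277,-0.9737)
member 7 (3-5): L=2.2001, (cx,cy)=(0.9563,-0.2923)
member 8 (4-5): L=4.0621, (cx,cy)=(0.2548,0.9670)
member 9 (4-6): L=1.9590, (cx,cy)=(1.0000,0.0000)
member 10 (5-6): L=4.0352, (cx,cy)=(0.2290,-0.9734)
solve A·x = −loads:
  F[0-1] = -1074.9491 N (compression)
  F[0-2] = +84.7880 N (tension)
  F[1-2] = +792.9169 N (tension)
  F[1-3] = -528.3663 N (compression)
  F[2-3] = +683.9830 N (tension)
  F[2-4] = +402.0156 N (tension)
  F[3-4] = -535.3353 N (compression)
  F[3-5] = -292.8970 N (compression)
  F[4-5] = +539.0620 N (tension)
  F[4-6] = +142.7574 N (tension)
  F[5-6] = -623.4383 N (compression)
  Rx@0 = +144.5200 N
  Ry@0 = +1050.2064 N
  Ry@6 = +606.8736 N

402.016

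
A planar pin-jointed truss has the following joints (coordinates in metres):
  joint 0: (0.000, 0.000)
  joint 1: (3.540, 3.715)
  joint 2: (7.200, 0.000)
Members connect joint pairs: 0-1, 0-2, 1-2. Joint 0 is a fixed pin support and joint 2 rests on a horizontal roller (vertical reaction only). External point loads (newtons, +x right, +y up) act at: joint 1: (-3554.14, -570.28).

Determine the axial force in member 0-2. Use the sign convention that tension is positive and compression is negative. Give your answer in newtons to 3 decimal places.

N=3 nodes, M=3 members, R=3 reactions → 2N=6, M+R=6
member 0 (0-1): L=5.1316, (cx,cy)=(0.6898,0.7240)
member 1 (0-2): L=7.2000, (cx,cy)=(1.0000,0.0000)
member 2 (1-2): L=5.2151, (cx,cy)=(0.7018,-0.7124)
solve A·x = −loads:
  F[0-1] = -2933.5208 N (compression)
  F[0-2] = -1530.4513 N (compression)
  F[1-2] = +2180.7080 N (tension)
  Rx@0 = +3554.1400 N
  Ry@0 = +2123.7298 N
  Ry@2 = -1553.4498 N

-1530.451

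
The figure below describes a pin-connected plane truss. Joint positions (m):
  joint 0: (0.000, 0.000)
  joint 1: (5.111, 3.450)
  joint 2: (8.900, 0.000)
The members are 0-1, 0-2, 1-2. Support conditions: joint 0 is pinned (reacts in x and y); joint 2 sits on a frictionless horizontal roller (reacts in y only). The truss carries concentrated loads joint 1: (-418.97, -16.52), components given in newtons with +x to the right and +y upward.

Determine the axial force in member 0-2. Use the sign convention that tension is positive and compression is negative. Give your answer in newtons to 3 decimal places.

N=3 nodes, M=3 members, R=3 reactions → 2N=6, M+R=6
member 0 (0-1): L=6.1664, (cx,cy)=(0.8288,0.5595)
member 1 (0-2): L=8.9000, (cx,cy)=(1.0000,0.0000)
member 2 (1-2): L=5.1244, (cx,cy)=(0.7394,-0.6733)
solve A·x = −loads:
  F[0-1] = -302.8570 N (compression)
  F[0-2] = -167.9491 N (compression)
  F[1-2] = +227.1393 N (tension)
  Rx@0 = +418.9700 N
  Ry@0 = +169.4428 N
  Ry@2 = -152.9228 N

-167.949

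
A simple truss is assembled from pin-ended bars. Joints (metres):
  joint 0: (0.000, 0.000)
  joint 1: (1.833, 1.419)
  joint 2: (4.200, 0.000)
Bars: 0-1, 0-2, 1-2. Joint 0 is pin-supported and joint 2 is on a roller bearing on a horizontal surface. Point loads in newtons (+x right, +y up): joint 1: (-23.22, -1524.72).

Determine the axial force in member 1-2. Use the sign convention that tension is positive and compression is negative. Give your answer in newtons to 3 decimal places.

N=3 nodes, M=3 members, R=3 reactions → 2N=6, M+R=6
member 0 (0-1): L=2.3181, (cx,cy)=(0.7907,0.6121)
member 1 (0-2): L=4.2000, (cx,cy)=(1.0000,0.0000)
member 2 (1-2): L=2.7598, (cx,cy)=(0.8577,-0.5142)
solve A·x = −loads:
  F[0-1] = -1416.5446 N (compression)
  F[0-2] = +1096.9040 N (tension)
  F[1-2] = -1278.9129 N (compression)
  Rx@0 = +23.2200 N
  Ry@0 = +867.1337 N
  Ry@2 = +657.5863 N

-1278.913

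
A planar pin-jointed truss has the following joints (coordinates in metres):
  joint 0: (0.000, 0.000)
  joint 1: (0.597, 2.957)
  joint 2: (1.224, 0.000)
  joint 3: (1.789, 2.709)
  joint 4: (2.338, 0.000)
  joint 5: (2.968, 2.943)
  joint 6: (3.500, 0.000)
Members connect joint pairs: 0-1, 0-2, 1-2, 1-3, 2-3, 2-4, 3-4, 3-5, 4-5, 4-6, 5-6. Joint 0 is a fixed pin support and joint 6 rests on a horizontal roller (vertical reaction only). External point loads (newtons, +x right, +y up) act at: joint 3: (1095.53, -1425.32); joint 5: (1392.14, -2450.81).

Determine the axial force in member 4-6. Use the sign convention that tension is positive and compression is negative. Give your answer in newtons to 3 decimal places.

N=7 nodes, M=11 members, R=3 reactions → 2N=14, M+R=14
member 0 (0-1): L=3.0167, (cx,cy)=(0.1979,0.9802)
member 1 (0-2): L=1.2240, (cx,cy)=(1.0000,0.0000)
member 2 (1-2): L=3.0227, (cx,cy)=(0.2074,-0.9783)
member 3 (1-3): L=1.2175, (cx,cy)=(0.9790,-0.2037)
member 4 (2-3): L=2.7673, (cx,cy)=(0.2042,0.9789)
member 5 (2-4): L=1.1140, (cx,cy)=(1.0000,0.0000)
member 6 (3-4): L=2.7641, (cx,cy)=(0.1986,-0.9801)
member 7 (3-5): L=1.2020, (cx,cy)=(0.9809,0.1947)
member 8 (4-5): L=3.0097, (cx,cy)=(0.2093,0.9778)
member 9 (4-6): L=1.1620, (cx,cy)=(1.0000,0.0000)
member 10 (5-6): L=2.9907, (cx,cy)=(0.1779,-0.9841)
solve A·x = −loads:
  F[0-1] = +968.3827 N (tension)
  F[0-2] = +2296.0263 N (tension)
  F[1-2] = -1057.7567 N (compression)
  F[1-3] = +419.8537 N (tension)
  F[2-3] = +1057.0166 N (tension)
  F[2-4] = +1860.8067 N (tension)
  F[3-4] = -2420.3770 N (compression)
  F[3-5] = +12.3044 N (tension)
  F[4-5] = +2425.8977 N (tension)
  F[4-6] = +872.2703 N (tension)
  F[5-6] = -4903.5656 N (compression)
  Rx@0 = -2487.6700 N
  Ry@0 = -949.2301 N
  Ry@6 = +4825.3601 N

872.270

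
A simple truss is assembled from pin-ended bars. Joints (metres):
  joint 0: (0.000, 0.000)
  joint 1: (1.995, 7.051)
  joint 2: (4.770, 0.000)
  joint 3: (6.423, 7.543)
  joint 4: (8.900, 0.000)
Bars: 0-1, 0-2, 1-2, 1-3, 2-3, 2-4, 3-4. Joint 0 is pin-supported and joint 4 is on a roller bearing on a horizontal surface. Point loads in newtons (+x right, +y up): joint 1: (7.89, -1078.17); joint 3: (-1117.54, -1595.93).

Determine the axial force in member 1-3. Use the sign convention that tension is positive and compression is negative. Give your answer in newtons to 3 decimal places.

-1047.334

N=5 nodes, M=7 members, R=3 reactions → 2N=10, M+R=10
member 0 (0-1): L=7.3278, (cx,cy)=(0.2723,0.9622)
member 1 (0-2): L=4.7700, (cx,cy)=(1.0000,0.0000)
member 2 (1-2): L=7.5774, (cx,cy)=(0.3662,-0.9305)
member 3 (1-3): L=4.4552, (cx,cy)=(0.9939,0.1104)
member 4 (2-3): L=7.7220, (cx,cy)=(0.2141,0.9768)
member 5 (2-4): L=4.1300, (cx,cy)=(1.0000,0.0000)
member 6 (3-4): L=7.9393, (cx,cy)=(0.3120,-0.9501)
solve A·x = −loads:
  F[0-1] = -2308.7674 N (compression)
  F[0-2] = -481.0859 N (compression)
  F[1-2] = +1104.4564 N (tension)
  F[1-3] = -1047.3337 N (compression)
  F[2-3] = -1052.1164 N (compression)
  F[2-4] = +148.6080 N (tension)
  F[3-4] = -476.3190 N (compression)
  Rx@0 = +1109.6500 N
  Ry@0 = +2221.5567 N
  Ry@4 = +452.5433 N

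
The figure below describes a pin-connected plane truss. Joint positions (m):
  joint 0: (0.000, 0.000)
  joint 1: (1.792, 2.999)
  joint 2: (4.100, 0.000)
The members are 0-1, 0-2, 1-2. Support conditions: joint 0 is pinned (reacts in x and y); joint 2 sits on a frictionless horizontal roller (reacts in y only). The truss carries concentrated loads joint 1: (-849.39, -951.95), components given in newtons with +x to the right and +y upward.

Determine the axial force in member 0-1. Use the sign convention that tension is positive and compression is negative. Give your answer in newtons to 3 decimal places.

N=3 nodes, M=3 members, R=3 reactions → 2N=6, M+R=6
member 0 (0-1): L=3.4936, (cx,cy)=(0.5129,0.8584)
member 1 (0-2): L=4.1000, (cx,cy)=(1.0000,0.0000)
member 2 (1-2): L=3.7843, (cx,cy)=(0.6099,-0.7925)
solve A·x = −loads:
  F[0-1] = -1348.0206 N (compression)
  F[0-2] = -157.9398 N (compression)
  F[1-2] = +258.9646 N (tension)
  Rx@0 = +849.3900 N
  Ry@0 = +1157.1759 N
  Ry@2 = -205.2259 N

-1348.021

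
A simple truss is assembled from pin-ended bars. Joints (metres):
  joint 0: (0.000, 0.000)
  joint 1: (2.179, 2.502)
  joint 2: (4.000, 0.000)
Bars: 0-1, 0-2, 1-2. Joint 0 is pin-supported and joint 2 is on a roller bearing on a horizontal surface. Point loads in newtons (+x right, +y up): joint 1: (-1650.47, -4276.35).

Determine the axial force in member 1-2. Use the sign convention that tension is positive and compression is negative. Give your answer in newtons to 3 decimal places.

N=3 nodes, M=3 members, R=3 reactions → 2N=6, M+R=6
member 0 (0-1): L=3.3178, (cx,cy)=(0.6568,0.7541)
member 1 (0-2): L=4.0000, (cx,cy)=(1.0000,0.0000)
member 2 (1-2): L=3.0945, (cx,cy)=(0.5885,-0.8085)
solve A·x = −loads:
  F[0-1] = -3950.6099 N (compression)
  F[0-2] = +944.1053 N (tension)
  F[1-2] = -1604.3665 N (compression)
  Rx@0 = +1650.4700 N
  Ry@0 = +2979.1773 N
  Ry@2 = +1297.1727 N

-1604.366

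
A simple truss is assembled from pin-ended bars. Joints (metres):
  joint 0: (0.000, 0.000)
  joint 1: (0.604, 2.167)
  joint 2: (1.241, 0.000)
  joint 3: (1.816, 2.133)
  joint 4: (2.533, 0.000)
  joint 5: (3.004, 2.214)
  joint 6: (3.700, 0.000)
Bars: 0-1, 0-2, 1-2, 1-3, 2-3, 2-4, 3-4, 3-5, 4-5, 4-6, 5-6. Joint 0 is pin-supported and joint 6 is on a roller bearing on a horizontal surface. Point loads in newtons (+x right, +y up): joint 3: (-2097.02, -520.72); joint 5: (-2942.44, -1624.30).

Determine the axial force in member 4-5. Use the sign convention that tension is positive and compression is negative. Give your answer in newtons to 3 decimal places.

-2955.471

N=7 nodes, M=11 members, R=3 reactions → 2N=14, M+R=14
member 0 (0-1): L=2.2496, (cx,cy)=(0.2685,0.9633)
member 1 (0-2): L=1.2410, (cx,cy)=(1.0000,0.0000)
member 2 (1-2): L=2.2587, (cx,cy)=(0.2820,-0.9594)
member 3 (1-3): L=1.2125, (cx,cy)=(0.9996,-0.0280)
member 4 (2-3): L=2.2091, (cx,cy)=(0.2603,0.9655)
member 5 (2-4): L=1.2920, (cx,cy)=(1.0000,0.0000)
member 6 (3-4): L=2.2503, (cx,cy)=(0.3186,-0.9479)
member 7 (3-5): L=1.1908, (cx,cy)=(0.9977,0.0680)
member 8 (4-5): L=2.2635, (cx,cy)=(0.2081,0.9781)
member 9 (4-6): L=1.1670, (cx,cy)=(1.0000,0.0000)
member 10 (5-6): L=2.3208, (cx,cy)=(0.2999,-0.9540)
solve A·x = −loads:
  F[0-1] = -3675.2327 N (compression)
  F[0-2] = -4052.6892 N (compression)
  F[1-2] = +3749.8485 N (tension)
  F[1-3] = -2045.1167 N (compression)
  F[2-3] = -3726.0612 N (compression)
  F[2-4] = -2025.3213 N (compression)
  F[3-4] = +3049.7312 N (tension)
  F[3-5] = -1893.2290 N (compression)
  F[4-5] = -2955.4707 N (compression)
  F[4-6] = -438.6199 N (compression)
  F[5-6] = +1462.5841 N (tension)
  Rx@0 = +5039.4600 N
  Ry@0 = +3540.2852 N
  Ry@6 = -1395.2652 N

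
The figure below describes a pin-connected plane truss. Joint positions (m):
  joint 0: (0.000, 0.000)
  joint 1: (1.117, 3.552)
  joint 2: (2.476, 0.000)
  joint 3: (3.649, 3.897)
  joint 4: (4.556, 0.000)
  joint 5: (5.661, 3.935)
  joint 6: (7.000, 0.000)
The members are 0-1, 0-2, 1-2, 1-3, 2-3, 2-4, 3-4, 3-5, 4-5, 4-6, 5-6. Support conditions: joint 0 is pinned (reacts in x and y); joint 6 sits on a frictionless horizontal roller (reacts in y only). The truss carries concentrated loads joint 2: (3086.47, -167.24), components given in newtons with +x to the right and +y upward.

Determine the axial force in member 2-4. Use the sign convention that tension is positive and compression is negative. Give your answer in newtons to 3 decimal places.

50.867

N=7 nodes, M=11 members, R=3 reactions → 2N=14, M+R=14
member 0 (0-1): L=3.7235, (cx,cy)=(0.3000,0.9539)
member 1 (0-2): L=2.4760, (cx,cy)=(1.0000,0.0000)
member 2 (1-2): L=3.8031, (cx,cy)=(0.3573,-0.9340)
member 3 (1-3): L=2.5554, (cx,cy)=(0.9908,0.1350)
member 4 (2-3): L=4.0697, (cx,cy)=(0.2882,0.9576)
member 5 (2-4): L=2.0800, (cx,cy)=(1.0000,0.0000)
member 6 (3-4): L=4.0012, (cx,cy)=(0.2267,-0.9740)
member 7 (3-5): L=2.0124, (cx,cy)=(0.9998,0.0189)
member 8 (4-5): L=4.0872, (cx,cy)=(0.2704,0.9628)
member 9 (4-6): L=2.4440, (cx,cy)=(1.0000,0.0000)
member 10 (5-6): L=4.1566, (cx,cy)=(0.3221,-0.9467)
solve A·x = −loads:
  F[0-1] = -113.3032 N (compression)
  F[0-2] = +3120.4595 N (tension)
  F[1-2] = +105.2787 N (tension)
  F[1-3] = -72.2715 N (compression)
  F[2-3] = +71.9665 N (tension)
  F[2-4] = +50.8671 N (tension)
  F[3-4] = -61.4525 N (compression)
  F[3-5] = -36.9433 N (compression)
  F[4-5] = +62.1679 N (tension)
  F[4-6] = +20.1293 N (tension)
  F[5-6] = -62.4862 N (compression)
  Rx@0 = -3086.4700 N
  Ry@0 = +108.0848 N
  Ry@6 = +59.1552 N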